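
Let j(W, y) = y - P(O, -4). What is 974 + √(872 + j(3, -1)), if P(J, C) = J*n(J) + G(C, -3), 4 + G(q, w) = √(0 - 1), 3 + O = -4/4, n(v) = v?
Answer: 974 + √(859 - I) ≈ 1003.3 - 0.01706*I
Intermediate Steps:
O = -4 (O = -3 - 4/4 = -3 - 4*¼ = -3 - 1 = -4)
G(q, w) = -4 + I (G(q, w) = -4 + √(0 - 1) = -4 + √(-1) = -4 + I)
P(J, C) = -4 + I + J² (P(J, C) = J*J + (-4 + I) = J² + (-4 + I) = -4 + I + J²)
j(W, y) = -12 + y - I (j(W, y) = y - (-4 + I + (-4)²) = y - (-4 + I + 16) = y - (12 + I) = y + (-12 - I) = -12 + y - I)
974 + √(872 + j(3, -1)) = 974 + √(872 + (-12 - 1 - I)) = 974 + √(872 + (-13 - I)) = 974 + √(859 - I)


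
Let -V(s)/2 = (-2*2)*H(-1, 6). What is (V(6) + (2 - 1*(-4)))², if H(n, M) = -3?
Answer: 324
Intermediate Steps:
V(s) = -24 (V(s) = -2*(-2*2)*(-3) = -(-8)*(-3) = -2*12 = -24)
(V(6) + (2 - 1*(-4)))² = (-24 + (2 - 1*(-4)))² = (-24 + (2 + 4))² = (-24 + 6)² = (-18)² = 324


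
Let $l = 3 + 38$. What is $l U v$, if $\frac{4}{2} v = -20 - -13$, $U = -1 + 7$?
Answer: $-861$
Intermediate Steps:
$U = 6$
$v = - \frac{7}{2}$ ($v = \frac{-20 - -13}{2} = \frac{-20 + 13}{2} = \frac{1}{2} \left(-7\right) = - \frac{7}{2} \approx -3.5$)
$l = 41$
$l U v = 41 \cdot 6 \left(- \frac{7}{2}\right) = 246 \left(- \frac{7}{2}\right) = -861$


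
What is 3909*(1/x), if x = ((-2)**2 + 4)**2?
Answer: 3909/64 ≈ 61.078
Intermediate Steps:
x = 64 (x = (4 + 4)**2 = 8**2 = 64)
3909*(1/x) = 3909*(1/64) = 3909/64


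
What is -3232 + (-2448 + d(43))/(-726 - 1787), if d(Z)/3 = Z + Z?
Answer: -8119826/2513 ≈ -3231.1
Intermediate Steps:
d(Z) = 6*Z (d(Z) = 3*(Z + Z) = 3*(2*Z) = 6*Z)
-3232 + (-2448 + d(43))/(-726 - 1787) = -3232 + (-2448 + 6*43)/(-726 - 1787) = -3232 + (-2448 + 258)/(-2513) = -3232 - 2190*(-1/2513) = -3232 + 2190/2513 = -8119826/2513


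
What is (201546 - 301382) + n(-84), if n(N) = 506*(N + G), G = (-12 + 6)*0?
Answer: -142340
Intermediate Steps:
G = 0 (G = -6*0 = 0)
n(N) = 506*N (n(N) = 506*(N + 0) = 506*N)
(201546 - 301382) + n(-84) = (201546 - 301382) + 506*(-84) = -99836 - 42504 = -142340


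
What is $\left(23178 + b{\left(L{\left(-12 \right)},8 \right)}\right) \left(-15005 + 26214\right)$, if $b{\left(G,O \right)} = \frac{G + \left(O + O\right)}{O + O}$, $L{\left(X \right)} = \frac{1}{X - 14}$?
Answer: $\frac{108082367767}{416} \approx 2.5981 \cdot 10^{8}$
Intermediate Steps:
$L{\left(X \right)} = \frac{1}{-14 + X}$
$b{\left(G,O \right)} = \frac{G + 2 O}{2 O}$
$\left(23178 + b{\left(L{\left(-12 \right)},8 \right)}\right) \left(-15005 + 26214\right) = \left(23178 + \frac{8 + \frac{1}{2 \left(-14 - 12\right)}}{8}\right) \left(-15005 + 26214\right) = \left(23178 + \frac{8 + \frac{1}{2 \left(-26\right)}}{8}\right) 11209 = \left(23178 + \frac{8 + \frac{1}{2} \left(- \frac{1}{26}\right)}{8}\right) 11209 = \left(23178 + \frac{8 - \frac{1}{52}}{8}\right) 11209 = \left(23178 + \frac{1}{8} \cdot \frac{415}{52}\right) 11209 = \left(23178 + \frac{415}{416}\right) 11209 = \frac{9642463}{416} \cdot 11209 = \frac{108082367767}{416}$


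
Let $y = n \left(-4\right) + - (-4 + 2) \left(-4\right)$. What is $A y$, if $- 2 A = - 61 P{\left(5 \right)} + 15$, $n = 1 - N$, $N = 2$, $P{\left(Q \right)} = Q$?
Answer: $-580$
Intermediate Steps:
$n = -1$ ($n = 1 - 2 = -1$)
$A = 145$ ($A = - \frac{\left(-61\right) 5 + 15}{2} = - \frac{-305 + 15}{2} = \left(- \frac{1}{2}\right) \left(-290\right) = 145$)
$y = -4$ ($y = \left(-1\right) \left(-4\right) + - (-4 + 2) \left(-4\right) = 4 + \left(-1\right) \left(-2\right) \left(-4\right) = 4 + 2 \left(-4\right) = 4 - 8 = -4$)
$A y = 145 \left(-4\right) = -580$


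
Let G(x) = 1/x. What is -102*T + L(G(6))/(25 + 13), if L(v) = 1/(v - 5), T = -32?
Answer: 1798461/551 ≈ 3264.0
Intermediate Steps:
G(x) = 1/x
L(v) = 1/(-5 + v)
-102*T + L(G(6))/(25 + 13) = -102*(-32) + 1/((-5 + 1/6)*(25 + 13)) = 3264 + 1/((-5 + ⅙)*38) = 3264 + (1/38)/(-29/6) = 3264 - 6/29*1/38 = 3264 - 3/551 = 1798461/551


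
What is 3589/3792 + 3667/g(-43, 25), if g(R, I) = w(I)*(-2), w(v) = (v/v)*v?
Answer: -6862907/94800 ≈ -72.394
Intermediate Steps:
w(v) = v (w(v) = 1*v = v)
g(R, I) = -2*I (g(R, I) = I*(-2) = -2*I)
3589/3792 + 3667/g(-43, 25) = 3589/3792 + 3667/((-2*25)) = 3589*(1/3792) + 3667/(-50) = 3589/3792 + 3667*(-1/50) = 3589/3792 - 3667/50 = -6862907/94800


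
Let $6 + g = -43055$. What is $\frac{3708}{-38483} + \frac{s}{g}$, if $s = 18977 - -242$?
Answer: $- \frac{899274965}{1657116463} \approx -0.54268$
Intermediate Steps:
$g = -43061$ ($g = -6 - 43055 = -43061$)
$s = 19219$ ($s = 18977 + 242 = 19219$)
$\frac{3708}{-38483} + \frac{s}{g} = \frac{3708}{-38483} + \frac{19219}{-43061} = 3708 \left(- \frac{1}{38483}\right) + 19219 \left(- \frac{1}{43061}\right) = - \frac{3708}{38483} - \frac{19219}{43061} = - \frac{899274965}{1657116463}$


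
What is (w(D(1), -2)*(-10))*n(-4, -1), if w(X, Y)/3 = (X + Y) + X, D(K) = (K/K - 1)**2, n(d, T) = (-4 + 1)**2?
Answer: 540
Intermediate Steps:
n(d, T) = 9 (n(d, T) = (-3)**2 = 9)
D(K) = 0 (D(K) = (1 - 1)**2 = 0**2 = 0)
w(X, Y) = 3*Y + 6*X (w(X, Y) = 3*((X + Y) + X) = 3*(Y + 2*X) = 3*Y + 6*X)
(w(D(1), -2)*(-10))*n(-4, -1) = ((3*(-2) + 6*0)*(-10))*9 = ((-6 + 0)*(-10))*9 = -6*(-10)*9 = 60*9 = 540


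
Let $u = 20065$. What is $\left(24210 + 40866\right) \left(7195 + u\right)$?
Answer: $1773971760$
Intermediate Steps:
$\left(24210 + 40866\right) \left(7195 + u\right) = \left(24210 + 40866\right) \left(7195 + 20065\right) = 65076 \cdot 27260 = 1773971760$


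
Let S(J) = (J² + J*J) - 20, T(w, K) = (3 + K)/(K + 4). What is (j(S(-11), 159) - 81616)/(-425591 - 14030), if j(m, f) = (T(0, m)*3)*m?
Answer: 9147683/49677173 ≈ 0.18414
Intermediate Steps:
T(w, K) = (3 + K)/(4 + K)
S(J) = -20 + 2*J² (S(J) = (J² + J²) - 20 = 2*J² - 20 = -20 + 2*J²)
j(m, f) = 3*m*(3 + m)/(4 + m) (j(m, f) = (((3 + m)/(4 + m))*3)*m = (3*(3 + m)/(4 + m))*m = 3*m*(3 + m)/(4 + m))
(j(S(-11), 159) - 81616)/(-425591 - 14030) = (3*(-20 + 2*(-11)²)*(3 + (-20 + 2*(-11)²))/(4 + (-20 + 2*(-11)²)) - 81616)/(-425591 - 14030) = (3*(-20 + 2*121)*(3 + (-20 + 2*121))/(4 + (-20 + 2*121)) - 81616)/(-439621) = (3*(-20 + 242)*(3 + (-20 + 242))/(4 + (-20 + 242)) - 81616)*(-1/439621) = (3*222*(3 + 222)/(4 + 222) - 81616)*(-1/439621) = (3*222*225/226 - 81616)*(-1/439621) = (3*222*(1/226)*225 - 81616)*(-1/439621) = (74925/113 - 81616)*(-1/439621) = -9147683/113*(-1/439621) = 9147683/49677173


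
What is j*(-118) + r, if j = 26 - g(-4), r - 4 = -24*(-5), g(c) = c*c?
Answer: -1056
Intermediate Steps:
g(c) = c²
r = 124 (r = 4 - 24*(-5) = 4 - 4*(-30) = 4 + 120 = 124)
j = 10 (j = 26 - 1*(-4)² = 26 - 1*16 = 26 - 16 = 10)
j*(-118) + r = 10*(-118) + 124 = -1180 + 124 = -1056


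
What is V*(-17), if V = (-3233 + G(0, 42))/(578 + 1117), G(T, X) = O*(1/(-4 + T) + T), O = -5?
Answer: 73253/2260 ≈ 32.413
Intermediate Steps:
G(T, X) = -5*T - 5/(-4 + T) (G(T, X) = -5*(1/(-4 + T) + T) = -5*(T + 1/(-4 + T)) = -5*T - 5/(-4 + T))
V = -4309/2260 (V = (-3233 + 5*(-1 - 1*0² + 4*0)/(-4 + 0))/(578 + 1117) = (-3233 + 5*(-1 - 1*0 + 0)/(-4))/1695 = (-3233 + 5*(-¼)*(-1 + 0 + 0))*(1/1695) = (-3233 + 5*(-¼)*(-1))*(1/1695) = (-3233 + 5/4)*(1/1695) = -12927/4*1/1695 = -4309/2260 ≈ -1.9066)
V*(-17) = -4309/2260*(-17) = 73253/2260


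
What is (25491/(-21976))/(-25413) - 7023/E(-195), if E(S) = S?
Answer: 435798059641/12100315240 ≈ 36.015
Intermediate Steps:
(25491/(-21976))/(-25413) - 7023/E(-195) = (25491/(-21976))/(-25413) - 7023/(-195) = (25491*(-1/21976))*(-1/25413) - 7023*(-1/195) = -25491/21976*(-1/25413) + 2341/65 = 8497/186158696 + 2341/65 = 435798059641/12100315240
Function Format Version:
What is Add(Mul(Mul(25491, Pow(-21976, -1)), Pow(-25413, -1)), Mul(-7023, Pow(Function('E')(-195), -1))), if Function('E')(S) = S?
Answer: Rational(435798059641, 12100315240) ≈ 36.015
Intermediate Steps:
Add(Mul(Mul(25491, Pow(-21976, -1)), Pow(-25413, -1)), Mul(-7023, Pow(Function('E')(-195), -1))) = Add(Mul(Mul(25491, Pow(-21976, -1)), Pow(-25413, -1)), Mul(-7023, Pow(-195, -1))) = Add(Mul(Mul(25491, Rational(-1, 21976)), Rational(-1, 25413)), Mul(-7023, Rational(-1, 195))) = Add(Mul(Rational(-25491, 21976), Rational(-1, 25413)), Rational(2341, 65)) = Add(Rational(8497, 186158696), Rational(2341, 65)) = Rational(435798059641, 12100315240)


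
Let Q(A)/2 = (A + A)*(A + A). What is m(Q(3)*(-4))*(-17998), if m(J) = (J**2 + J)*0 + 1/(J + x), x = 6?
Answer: 8999/141 ≈ 63.823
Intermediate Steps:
Q(A) = 8*A**2 (Q(A) = 2*((A + A)*(A + A)) = 2*((2*A)*(2*A)) = 2*(4*A**2) = 8*A**2)
m(J) = 1/(6 + J) (m(J) = (J**2 + J)*0 + 1/(J + 6) = (J + J**2)*0 + 1/(6 + J) = 0 + 1/(6 + J) = 1/(6 + J))
m(Q(3)*(-4))*(-17998) = -17998/(6 + (8*3**2)*(-4)) = -17998/(6 + (8*9)*(-4)) = -17998/(6 + 72*(-4)) = -17998/(6 - 288) = -17998/(-282) = -1/282*(-17998) = 8999/141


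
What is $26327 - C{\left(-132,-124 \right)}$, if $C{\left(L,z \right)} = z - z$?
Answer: $26327$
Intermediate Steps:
$C{\left(L,z \right)} = 0$
$26327 - C{\left(-132,-124 \right)} = 26327 - 0 = 26327 + 0 = 26327$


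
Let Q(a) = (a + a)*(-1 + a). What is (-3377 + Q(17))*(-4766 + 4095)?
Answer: 1900943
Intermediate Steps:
Q(a) = 2*a*(-1 + a) (Q(a) = (2*a)*(-1 + a) = 2*a*(-1 + a))
(-3377 + Q(17))*(-4766 + 4095) = (-3377 + 2*17*(-1 + 17))*(-4766 + 4095) = (-3377 + 2*17*16)*(-671) = (-3377 + 544)*(-671) = -2833*(-671) = 1900943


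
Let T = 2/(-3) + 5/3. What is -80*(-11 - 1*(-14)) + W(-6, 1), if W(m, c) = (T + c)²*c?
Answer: -236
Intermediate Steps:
T = 1 (T = 2*(-⅓) + 5*(⅓) = -⅔ + 5/3 = 1)
W(m, c) = c*(1 + c)² (W(m, c) = (1 + c)²*c = c*(1 + c)²)
-80*(-11 - 1*(-14)) + W(-6, 1) = -80*(-11 - 1*(-14)) + 1*(1 + 1)² = -80*(-11 + 14) + 1*2² = -80*3 + 1*4 = -240 + 4 = -236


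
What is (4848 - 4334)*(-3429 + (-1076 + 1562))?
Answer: -1512702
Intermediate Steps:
(4848 - 4334)*(-3429 + (-1076 + 1562)) = 514*(-3429 + 486) = 514*(-2943) = -1512702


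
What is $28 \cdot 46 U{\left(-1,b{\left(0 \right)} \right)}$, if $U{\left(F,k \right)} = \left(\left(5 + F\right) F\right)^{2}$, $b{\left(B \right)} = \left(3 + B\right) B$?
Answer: $20608$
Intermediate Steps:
$b{\left(B \right)} = B \left(3 + B\right)$
$U{\left(F,k \right)} = F^{2} \left(5 + F\right)^{2}$ ($U{\left(F,k \right)} = \left(F \left(5 + F\right)\right)^{2} = F^{2} \left(5 + F\right)^{2}$)
$28 \cdot 46 U{\left(-1,b{\left(0 \right)} \right)} = 28 \cdot 46 \left(-1\right)^{2} \left(5 - 1\right)^{2} = 1288 \cdot 1 \cdot 4^{2} = 1288 \cdot 1 \cdot 16 = 1288 \cdot 16 = 20608$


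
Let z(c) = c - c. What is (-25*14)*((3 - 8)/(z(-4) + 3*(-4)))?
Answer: -875/6 ≈ -145.83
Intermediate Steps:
z(c) = 0
(-25*14)*((3 - 8)/(z(-4) + 3*(-4))) = (-25*14)*((3 - 8)/(0 + 3*(-4))) = -(-1750)/(0 - 12) = -(-1750)/(-12) = -(-1750)*(-1)/12 = -350*5/12 = -875/6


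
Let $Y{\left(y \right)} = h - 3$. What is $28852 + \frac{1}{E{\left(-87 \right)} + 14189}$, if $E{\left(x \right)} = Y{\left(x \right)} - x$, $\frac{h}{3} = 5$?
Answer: $\frac{412237377}{14288} \approx 28852.0$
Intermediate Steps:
$h = 15$ ($h = 3 \cdot 5 = 15$)
$Y{\left(y \right)} = 12$ ($Y{\left(y \right)} = 15 - 3 = 12$)
$E{\left(x \right)} = 12 - x$
$28852 + \frac{1}{E{\left(-87 \right)} + 14189} = 28852 + \frac{1}{\left(12 - -87\right) + 14189} = 28852 + \frac{1}{\left(12 + 87\right) + 14189} = 28852 + \frac{1}{99 + 14189} = 28852 + \frac{1}{14288} = \frac{412237377}{14288}$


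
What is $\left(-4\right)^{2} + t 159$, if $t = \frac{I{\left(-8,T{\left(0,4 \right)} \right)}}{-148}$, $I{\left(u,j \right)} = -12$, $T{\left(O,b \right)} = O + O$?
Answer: $\frac{1069}{37} \approx 28.892$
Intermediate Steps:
$T{\left(O,b \right)} = 2 O$
$t = \frac{3}{37}$ ($t = - \frac{12}{-148} = \left(-12\right) \left(- \frac{1}{148}\right) = \frac{3}{37} \approx 0.081081$)
$\left(-4\right)^{2} + t 159 = \left(-4\right)^{2} + \frac{3}{37} \cdot 159 = 16 + \frac{477}{37} = \frac{1069}{37}$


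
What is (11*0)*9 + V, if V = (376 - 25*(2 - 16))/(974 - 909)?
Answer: 726/65 ≈ 11.169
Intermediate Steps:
V = 726/65 (V = (376 - 25*(-14))/65 = (376 + 350)*(1/65) = 726*(1/65) = 726/65 ≈ 11.169)
(11*0)*9 + V = (11*0)*9 + 726/65 = 0*9 + 726/65 = 0 + 726/65 = 726/65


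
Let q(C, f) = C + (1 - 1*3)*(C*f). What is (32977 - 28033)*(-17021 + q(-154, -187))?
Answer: -369667824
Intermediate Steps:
q(C, f) = C - 2*C*f (q(C, f) = C + (1 - 3)*(C*f) = C - 2*C*f)
(32977 - 28033)*(-17021 + q(-154, -187)) = (32977 - 28033)*(-17021 - 154*(1 - 2*(-187))) = 4944*(-17021 - 154*(1 + 374)) = 4944*(-17021 - 154*375) = 4944*(-17021 - 57750) = 4944*(-74771) = -369667824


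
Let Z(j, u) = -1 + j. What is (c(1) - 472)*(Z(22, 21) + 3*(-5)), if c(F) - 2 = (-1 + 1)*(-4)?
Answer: -2820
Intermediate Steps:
c(F) = 2 (c(F) = 2 + (-1 + 1)*(-4) = 2 + 0*(-4) = 2 + 0 = 2)
(c(1) - 472)*(Z(22, 21) + 3*(-5)) = (2 - 472)*((-1 + 22) + 3*(-5)) = -470*(21 - 15) = -470*6 = -2820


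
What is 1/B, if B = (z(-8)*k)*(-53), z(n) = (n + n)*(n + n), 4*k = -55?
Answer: 1/186560 ≈ 5.3602e-6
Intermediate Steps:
k = -55/4 (k = (¼)*(-55) = -55/4 ≈ -13.750)
z(n) = 4*n² (z(n) = (2*n)*(2*n) = 4*n²)
B = 186560 (B = ((4*(-8)²)*(-55/4))*(-53) = ((4*64)*(-55/4))*(-53) = (256*(-55/4))*(-53) = -3520*(-53) = 186560)
1/B = 1/186560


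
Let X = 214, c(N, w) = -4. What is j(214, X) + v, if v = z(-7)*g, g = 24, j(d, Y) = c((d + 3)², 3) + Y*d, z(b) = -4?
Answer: 45696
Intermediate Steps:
j(d, Y) = -4 + Y*d
v = -96 (v = -4*24 = -96)
j(214, X) + v = (-4 + 214*214) - 96 = (-4 + 45796) - 96 = 45792 - 96 = 45696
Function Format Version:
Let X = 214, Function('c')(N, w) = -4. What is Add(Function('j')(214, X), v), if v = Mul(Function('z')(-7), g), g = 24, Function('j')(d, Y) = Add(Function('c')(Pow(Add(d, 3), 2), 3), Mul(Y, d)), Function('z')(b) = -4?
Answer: 45696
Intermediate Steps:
Function('j')(d, Y) = Add(-4, Mul(Y, d))
v = -96 (v = Mul(-4, 24) = -96)
Add(Function('j')(214, X), v) = Add(Add(-4, Mul(214, 214)), -96) = Add(Add(-4, 45796), -96) = Add(45792, -96) = 45696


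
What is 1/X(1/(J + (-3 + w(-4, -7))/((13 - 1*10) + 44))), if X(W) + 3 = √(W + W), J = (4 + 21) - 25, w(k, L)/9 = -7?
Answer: -99/344 - I*√1551/344 ≈ -0.28779 - 0.11448*I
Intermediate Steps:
w(k, L) = -63 (w(k, L) = 9*(-7) = -63)
J = 0 (J = 25 - 25 = 0)
X(W) = -3 + √2*√W (X(W) = -3 + √(W + W) = -3 + √(2*W) = -3 + √2*√W)
1/X(1/(J + (-3 + w(-4, -7))/((13 - 1*10) + 44))) = 1/(-3 + √2*√(1/(0 + (-3 - 63)/((13 - 1*10) + 44)))) = 1/(-3 + √2*√(1/(0 - 66/((13 - 10) + 44)))) = 1/(-3 + √2*√(1/(0 - 66/(3 + 44)))) = 1/(-3 + √2*√(1/(0 - 66/47))) = 1/(-3 + √2*√(1/(-66/47))) = 1/(-3 + √2*√(-47/66)) = 1/(-3 + √2*(I*√3102/66)) = 1/(-3 + I*√1551/33)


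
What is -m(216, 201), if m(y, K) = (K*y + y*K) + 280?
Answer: -87112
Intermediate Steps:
m(y, K) = 280 + 2*K*y (m(y, K) = (K*y + K*y) + 280 = 2*K*y + 280 = 280 + 2*K*y)
-m(216, 201) = -(280 + 2*201*216) = -(280 + 86832) = -1*87112 = -87112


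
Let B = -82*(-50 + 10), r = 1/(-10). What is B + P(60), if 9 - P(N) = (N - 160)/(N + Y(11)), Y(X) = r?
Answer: 1971111/599 ≈ 3290.7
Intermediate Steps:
r = -⅒ ≈ -0.10000
Y(X) = -⅒
B = 3280 (B = -82*(-40) = 3280)
P(N) = 9 - (-160 + N)/(-⅒ + N) (P(N) = 9 - (N - 160)/(N - ⅒) = 9 - (-160 + N)/(-⅒ + N))
B + P(60) = 3280 + (1591 + 80*60)/(-1 + 10*60) = 3280 + (1591 + 4800)/(-1 + 600) = 3280 + 6391/599 = 1971111/599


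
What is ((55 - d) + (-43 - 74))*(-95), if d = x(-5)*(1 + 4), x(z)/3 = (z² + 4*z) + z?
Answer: 5890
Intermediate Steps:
x(z) = 3*z² + 15*z (x(z) = 3*((z² + 4*z) + z) = 3*(z² + 5*z) = 3*z² + 15*z)
d = 0 (d = (3*(-5)*(5 - 5))*(1 + 4) = (3*(-5)*0)*5 = 0*5 = 0)
((55 - d) + (-43 - 74))*(-95) = ((55 - 1*0) + (-43 - 74))*(-95) = ((55 + 0) - 117)*(-95) = (55 - 117)*(-95) = -62*(-95) = 5890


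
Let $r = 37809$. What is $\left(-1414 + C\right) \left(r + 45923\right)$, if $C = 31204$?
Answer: $2494376280$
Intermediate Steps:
$\left(-1414 + C\right) \left(r + 45923\right) = \left(-1414 + 31204\right) \left(37809 + 45923\right) = 29790 \cdot 83732 = 2494376280$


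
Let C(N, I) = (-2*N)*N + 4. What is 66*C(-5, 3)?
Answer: -3036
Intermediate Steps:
C(N, I) = 4 - 2*N² (C(N, I) = -2*N² + 4 = 4 - 2*N²)
66*C(-5, 3) = 66*(4 - 2*(-5)²) = 66*(4 - 2*25) = 66*(4 - 50) = 66*(-46) = -3036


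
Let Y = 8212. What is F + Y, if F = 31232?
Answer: 39444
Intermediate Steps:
F + Y = 31232 + 8212 = 39444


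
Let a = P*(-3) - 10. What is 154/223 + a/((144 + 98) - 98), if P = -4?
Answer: 11311/16056 ≈ 0.70447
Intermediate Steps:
a = 2 (a = -4*(-3) - 10 = 12 - 10 = 2)
154/223 + a/((144 + 98) - 98) = 154/223 + 2/((144 + 98) - 98) = 154*(1/223) + 2/(242 - 98) = 154/223 + 2/144 = 154/223 + 2*(1/144) = 154/223 + 1/72 = 11311/16056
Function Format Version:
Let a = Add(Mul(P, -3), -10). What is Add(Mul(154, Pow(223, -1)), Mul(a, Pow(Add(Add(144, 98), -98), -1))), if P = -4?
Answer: Rational(11311, 16056) ≈ 0.70447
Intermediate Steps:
a = 2 (a = Add(Mul(-4, -3), -10) = Add(12, -10) = 2)
Add(Mul(154, Pow(223, -1)), Mul(a, Pow(Add(Add(144, 98), -98), -1))) = Add(Mul(154, Pow(223, -1)), Mul(2, Pow(Add(Add(144, 98), -98), -1))) = Add(Mul(154, Rational(1, 223)), Mul(2, Pow(Add(242, -98), -1))) = Add(Rational(154, 223), Mul(2, Pow(144, -1))) = Add(Rational(154, 223), Mul(2, Rational(1, 144))) = Add(Rational(154, 223), Rational(1, 72)) = Rational(11311, 16056)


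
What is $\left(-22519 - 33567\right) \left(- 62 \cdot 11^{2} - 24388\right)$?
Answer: $1788582540$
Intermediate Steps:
$\left(-22519 - 33567\right) \left(- 62 \cdot 11^{2} - 24388\right) = - 56086 \left(\left(-62\right) 121 - 24388\right) = - 56086 \left(-7502 - 24388\right) = \left(-56086\right) \left(-31890\right) = 1788582540$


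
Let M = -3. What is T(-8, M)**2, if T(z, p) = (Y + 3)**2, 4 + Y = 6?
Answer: 625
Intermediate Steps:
Y = 2 (Y = -4 + 6 = 2)
T(z, p) = 25 (T(z, p) = (2 + 3)**2 = 5**2 = 25)
T(-8, M)**2 = 25**2 = 625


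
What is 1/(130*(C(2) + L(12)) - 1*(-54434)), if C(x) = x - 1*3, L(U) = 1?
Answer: 1/54434 ≈ 1.8371e-5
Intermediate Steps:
C(x) = -3 + x (C(x) = x - 3 = -3 + x)
1/(130*(C(2) + L(12)) - 1*(-54434)) = 1/(130*((-3 + 2) + 1) - 1*(-54434)) = 1/(130*(-1 + 1) + 54434) = 1/(130*0 + 54434) = 1/(0 + 54434) = 1/54434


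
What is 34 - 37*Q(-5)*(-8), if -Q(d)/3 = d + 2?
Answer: 2698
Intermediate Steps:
Q(d) = -6 - 3*d (Q(d) = -3*(d + 2) = -3*(2 + d) = -6 - 3*d)
34 - 37*Q(-5)*(-8) = 34 - 37*(-6 - 3*(-5))*(-8) = 34 - 37*(-6 + 15)*(-8) = 34 - 333*(-8) = 34 - 37*(-72) = 34 + 2664 = 2698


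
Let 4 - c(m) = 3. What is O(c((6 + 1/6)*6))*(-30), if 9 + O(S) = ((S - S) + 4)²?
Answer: -210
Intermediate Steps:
c(m) = 1 (c(m) = 4 - 1*3 = 4 - 3 = 1)
O(S) = 7 (O(S) = -9 + ((S - S) + 4)² = -9 + (0 + 4)² = -9 + 4² = -9 + 16 = 7)
O(c((6 + 1/6)*6))*(-30) = 7*(-30) = -210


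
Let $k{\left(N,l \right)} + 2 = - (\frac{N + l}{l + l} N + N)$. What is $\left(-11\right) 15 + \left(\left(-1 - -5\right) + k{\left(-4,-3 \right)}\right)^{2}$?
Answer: $- \frac{461}{9} \approx -51.222$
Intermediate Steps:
$k{\left(N,l \right)} = -2 - N - \frac{N \left(N + l\right)}{2 l}$ ($k{\left(N,l \right)} = -2 - \left(\frac{N + l}{l + l} N + N\right) = -2 - \left(\frac{N + l}{2 l} N + N\right) = -2 - \left(\frac{N \left(N + l\right)}{2 l} + N\right) = -2 - \left(N + \frac{N \left(N + l\right)}{2 l}\right) = -2 - N - \frac{N \left(N + l\right)}{2 l}$)
$\left(-11\right) 15 + \left(\left(-1 - -5\right) + k{\left(-4,-3 \right)}\right)^{2} = \left(-11\right) 15 + \left(\left(-1 - -5\right) + \frac{- \left(-4\right)^{2} - - 3 \left(4 + 3 \left(-4\right)\right)}{2 \left(-3\right)}\right)^{2} = -165 + \left(\left(-1 + 5\right) + \frac{1}{2} \left(- \frac{1}{3}\right) \left(\left(-1\right) 16 - - 3 \left(4 - 12\right)\right)\right)^{2} = -165 + \left(4 + \frac{1}{2} \left(- \frac{1}{3}\right) \left(-16 - \left(-3\right) \left(-8\right)\right)\right)^{2} = -165 + \left(4 + \frac{1}{2} \left(- \frac{1}{3}\right) \left(-16 - 24\right)\right)^{2} = -165 + \left(4 + \frac{1}{2} \left(- \frac{1}{3}\right) \left(-40\right)\right)^{2} = -165 + \left(4 + \frac{20}{3}\right)^{2} = -165 + \left(\frac{32}{3}\right)^{2} = -165 + \frac{1024}{9} = - \frac{461}{9}$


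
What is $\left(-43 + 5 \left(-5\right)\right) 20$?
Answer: $-1360$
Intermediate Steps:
$\left(-43 + 5 \left(-5\right)\right) 20 = \left(-43 - 25\right) 20 = \left(-68\right) 20 = -1360$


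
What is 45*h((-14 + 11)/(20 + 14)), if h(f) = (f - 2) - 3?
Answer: -7785/34 ≈ -228.97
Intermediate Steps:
h(f) = -5 + f (h(f) = (-2 + f) - 3 = -5 + f)
45*h((-14 + 11)/(20 + 14)) = 45*(-5 + (-14 + 11)/(20 + 14)) = 45*(-5 - 3/34) = 45*(-173/34) = -7785/34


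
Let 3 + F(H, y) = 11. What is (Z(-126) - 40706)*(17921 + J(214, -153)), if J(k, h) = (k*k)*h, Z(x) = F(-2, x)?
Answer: 284432909166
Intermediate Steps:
F(H, y) = 8 (F(H, y) = -3 + 11 = 8)
Z(x) = 8
J(k, h) = h*k² (J(k, h) = k²*h = h*k²)
(Z(-126) - 40706)*(17921 + J(214, -153)) = (8 - 40706)*(17921 - 153*214²) = -40698*(17921 - 153*45796) = -40698*(17921 - 7006788) = -40698*(-6988867) = 284432909166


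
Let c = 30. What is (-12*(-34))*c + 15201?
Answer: 27441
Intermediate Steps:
(-12*(-34))*c + 15201 = -12*(-34)*30 + 15201 = 408*30 + 15201 = 12240 + 15201 = 27441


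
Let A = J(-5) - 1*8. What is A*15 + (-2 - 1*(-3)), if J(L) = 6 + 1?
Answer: -14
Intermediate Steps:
J(L) = 7
A = -1 (A = 7 - 1*8 = 7 - 8 = -1)
A*15 + (-2 - 1*(-3)) = -1*15 + (-2 - 1*(-3)) = -15 + (-2 + 3) = -15 + 1 = -14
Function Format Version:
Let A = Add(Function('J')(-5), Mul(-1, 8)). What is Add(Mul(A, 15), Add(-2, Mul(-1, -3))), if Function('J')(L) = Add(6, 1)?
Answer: -14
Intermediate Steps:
Function('J')(L) = 7
A = -1 (A = Add(7, Mul(-1, 8)) = Add(7, -8) = -1)
Add(Mul(A, 15), Add(-2, Mul(-1, -3))) = Add(Mul(-1, 15), Add(-2, Mul(-1, -3))) = Add(-15, Add(-2, 3)) = Add(-15, 1) = -14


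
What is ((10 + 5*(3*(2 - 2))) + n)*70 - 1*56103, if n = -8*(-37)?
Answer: -34683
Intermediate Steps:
n = 296
((10 + 5*(3*(2 - 2))) + n)*70 - 1*56103 = ((10 + 5*(3*(2 - 2))) + 296)*70 - 1*56103 = ((10 + 5*(3*0)) + 296)*70 - 56103 = ((10 + 5*0) + 296)*70 - 56103 = ((10 + 0) + 296)*70 - 56103 = (10 + 296)*70 - 56103 = 306*70 - 56103 = 21420 - 56103 = -34683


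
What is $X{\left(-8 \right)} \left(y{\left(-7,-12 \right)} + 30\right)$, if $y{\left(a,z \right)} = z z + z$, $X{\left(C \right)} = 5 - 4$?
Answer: $162$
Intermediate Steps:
$X{\left(C \right)} = 1$ ($X{\left(C \right)} = 5 - 4 = 1$)
$y{\left(a,z \right)} = z + z^{2}$ ($y{\left(a,z \right)} = z^{2} + z = z + z^{2}$)
$X{\left(-8 \right)} \left(y{\left(-7,-12 \right)} + 30\right) = 1 \left(- 12 \left(1 - 12\right) + 30\right) = 1 \left(\left(-12\right) \left(-11\right) + 30\right) = 1 \left(132 + 30\right) = 1 \cdot 162 = 162$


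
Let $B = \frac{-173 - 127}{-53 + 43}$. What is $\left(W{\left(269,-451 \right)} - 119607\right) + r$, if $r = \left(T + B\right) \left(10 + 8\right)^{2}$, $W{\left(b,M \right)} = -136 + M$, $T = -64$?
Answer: $-131210$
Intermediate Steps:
$B = 30$ ($B = - \frac{300}{-10} = \left(-300\right) \left(- \frac{1}{10}\right) = 30$)
$r = -11016$ ($r = \left(-64 + 30\right) \left(10 + 8\right)^{2} = - 34 \cdot 18^{2} = \left(-34\right) 324 = -11016$)
$\left(W{\left(269,-451 \right)} - 119607\right) + r = \left(\left(-136 - 451\right) - 119607\right) - 11016 = \left(-587 - 119607\right) - 11016 = -120194 - 11016 = -131210$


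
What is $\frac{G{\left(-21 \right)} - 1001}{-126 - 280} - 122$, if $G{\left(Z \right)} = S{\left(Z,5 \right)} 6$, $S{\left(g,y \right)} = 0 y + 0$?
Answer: $- \frac{6933}{58} \approx -119.53$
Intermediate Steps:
$S{\left(g,y \right)} = 0$ ($S{\left(g,y \right)} = 0 + 0 = 0$)
$G{\left(Z \right)} = 0$ ($G{\left(Z \right)} = 0 \cdot 6 = 0$)
$\frac{G{\left(-21 \right)} - 1001}{-126 - 280} - 122 = \frac{0 - 1001}{-126 - 280} - 122 = - \frac{1001}{-126 - 280} - 122 = - \frac{1001}{-406} - 122 = \left(-1001\right) \left(- \frac{1}{406}\right) - 122 = \frac{143}{58} - 122 = - \frac{6933}{58}$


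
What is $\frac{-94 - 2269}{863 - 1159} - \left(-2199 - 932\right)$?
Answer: $\frac{929139}{296} \approx 3139.0$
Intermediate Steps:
$\frac{-94 - 2269}{863 - 1159} - \left(-2199 - 932\right) = - \frac{2363}{863 - 1159} - \left(-2199 - 932\right) = - \frac{2363}{-296} - -3131 = \left(-2363\right) \left(- \frac{1}{296}\right) + 3131 = \frac{2363}{296} + 3131 = \frac{929139}{296}$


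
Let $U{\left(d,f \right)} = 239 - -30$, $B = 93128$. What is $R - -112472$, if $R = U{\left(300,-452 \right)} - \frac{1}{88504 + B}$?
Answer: $\frac{20477373311}{181632} \approx 1.1274 \cdot 10^{5}$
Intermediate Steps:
$U{\left(d,f \right)} = 269$ ($U{\left(d,f \right)} = 239 + 30 = 269$)
$R = \frac{48859007}{181632}$ ($R = 269 - \frac{1}{88504 + 93128} = 269 - \frac{1}{181632} = \frac{48859007}{181632} \approx 269.0$)
$R - -112472 = \frac{48859007}{181632} - -112472 = \frac{48859007}{181632} + 112472 = \frac{20477373311}{181632}$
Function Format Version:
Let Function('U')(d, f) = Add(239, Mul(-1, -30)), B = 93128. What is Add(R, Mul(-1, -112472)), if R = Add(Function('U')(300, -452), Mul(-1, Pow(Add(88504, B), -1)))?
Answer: Rational(20477373311, 181632) ≈ 1.1274e+5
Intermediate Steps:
Function('U')(d, f) = 269 (Function('U')(d, f) = Add(239, 30) = 269)
R = Rational(48859007, 181632) (R = Add(269, Mul(-1, Pow(Add(88504, 93128), -1))) = Add(269, Mul(-1, Pow(181632, -1))) = Add(269, Mul(-1, Rational(1, 181632))) = Add(269, Rational(-1, 181632)) = Rational(48859007, 181632) ≈ 269.00)
Add(R, Mul(-1, -112472)) = Add(Rational(48859007, 181632), Mul(-1, -112472)) = Add(Rational(48859007, 181632), 112472) = Rational(20477373311, 181632)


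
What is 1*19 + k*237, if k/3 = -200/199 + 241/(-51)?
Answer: -13719406/3383 ≈ -4055.4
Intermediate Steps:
k = -58159/3383 (k = 3*(-200/199 + 241/(-51)) = 3*(-200*1/199 + 241*(-1/51)) = 3*(-200/199 - 241/51) = 3*(-58159/10149) = -58159/3383 ≈ -17.192)
1*19 + k*237 = 1*19 - 58159/3383*237 = 19 - 13783683/3383 = -13719406/3383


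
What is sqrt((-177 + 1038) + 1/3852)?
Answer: sqrt(354873311)/642 ≈ 29.343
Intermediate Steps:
sqrt((-177 + 1038) + 1/3852) = sqrt(861 + 1/3852) = sqrt(3316573/3852) = sqrt(354873311)/642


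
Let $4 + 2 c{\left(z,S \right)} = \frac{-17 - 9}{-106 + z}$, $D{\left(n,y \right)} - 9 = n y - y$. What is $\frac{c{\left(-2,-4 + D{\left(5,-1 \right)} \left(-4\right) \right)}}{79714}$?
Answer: $- \frac{203}{8609112} \approx -2.358 \cdot 10^{-5}$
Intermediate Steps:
$D{\left(n,y \right)} = 9 - y + n y$ ($D{\left(n,y \right)} = 9 + \left(n y - y\right) = 9 + \left(- y + n y\right) = 9 - y + n y$)
$c{\left(z,S \right)} = -2 - \frac{13}{-106 + z}$ ($c{\left(z,S \right)} = -2 + \frac{\left(-17 - 9\right) \frac{1}{-106 + z}}{2} = -2 + \frac{\left(-26\right) \frac{1}{-106 + z}}{2} = -2 - \frac{13}{-106 + z}$)
$\frac{c{\left(-2,-4 + D{\left(5,-1 \right)} \left(-4\right) \right)}}{79714} = \frac{\frac{1}{-106 - 2} \left(199 - -4\right)}{79714} = \frac{199 + 4}{-108} \cdot \frac{1}{79714} = \left(- \frac{1}{108}\right) 203 \cdot \frac{1}{79714} = \left(- \frac{203}{108}\right) \frac{1}{79714} = - \frac{203}{8609112}$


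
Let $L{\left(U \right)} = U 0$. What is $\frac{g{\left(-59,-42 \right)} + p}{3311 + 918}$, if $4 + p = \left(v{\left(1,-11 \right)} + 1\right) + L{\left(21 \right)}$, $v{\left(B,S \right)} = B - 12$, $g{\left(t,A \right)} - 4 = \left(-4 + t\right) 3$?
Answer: $- \frac{199}{4229} \approx -0.047056$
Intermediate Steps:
$g{\left(t,A \right)} = -8 + 3 t$ ($g{\left(t,A \right)} = 4 + \left(-4 + t\right) 3 = 4 + \left(-12 + 3 t\right) = -8 + 3 t$)
$L{\left(U \right)} = 0$
$v{\left(B,S \right)} = -12 + B$ ($v{\left(B,S \right)} = B - 12 = -12 + B$)
$p = -14$ ($p = -4 + \left(\left(\left(-12 + 1\right) + 1\right) + 0\right) = -4 + \left(\left(-11 + 1\right) + 0\right) = -4 + \left(-10 + 0\right) = -4 - 10 = -14$)
$\frac{g{\left(-59,-42 \right)} + p}{3311 + 918} = \frac{\left(-8 + 3 \left(-59\right)\right) - 14}{3311 + 918} = \frac{\left(-8 - 177\right) - 14}{4229} = \left(-185 - 14\right) \frac{1}{4229} = \left(-199\right) \frac{1}{4229} = - \frac{199}{4229}$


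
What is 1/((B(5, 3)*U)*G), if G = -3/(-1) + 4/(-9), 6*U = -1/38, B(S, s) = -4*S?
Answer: 513/115 ≈ 4.4609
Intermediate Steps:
U = -1/228 (U = (-1/38)/6 = (-1*1/38)/6 = (1/6)*(-1/38) = -1/228 ≈ -0.0043860)
G = 23/9 (G = -3*(-1) + 4*(-1/9) = 3 - 4/9 = 23/9 ≈ 2.5556)
1/((B(5, 3)*U)*G) = 1/((-4*5*(-1/228))*(23/9)) = 1/(-20*(-1/228)*(23/9)) = 1/((5/57)*(23/9)) = 1/(115/513) = 513/115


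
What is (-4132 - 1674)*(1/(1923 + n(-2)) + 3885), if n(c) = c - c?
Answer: -43375789936/1923 ≈ -2.2556e+7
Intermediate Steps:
n(c) = 0
(-4132 - 1674)*(1/(1923 + n(-2)) + 3885) = (-4132 - 1674)*(1/(1923 + 0) + 3885) = -5806*(1/1923 + 3885) = -5806*7470856/1923 = -43375789936/1923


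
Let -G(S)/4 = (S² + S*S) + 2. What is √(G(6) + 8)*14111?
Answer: 169332*I*√2 ≈ 2.3947e+5*I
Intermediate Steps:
G(S) = -8 - 8*S² (G(S) = -4*((S² + S*S) + 2) = -4*((S² + S²) + 2) = -4*(2*S² + 2) = -4*(2 + 2*S²) = -8 - 8*S²)
√(G(6) + 8)*14111 = √((-8 - 8*6²) + 8)*14111 = √((-8 - 8*36) + 8)*14111 = √((-8 - 288) + 8)*14111 = √(-296 + 8)*14111 = √(-288)*14111 = (12*I*√2)*14111 = 169332*I*√2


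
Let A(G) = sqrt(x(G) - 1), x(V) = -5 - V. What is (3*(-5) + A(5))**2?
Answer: (15 - I*sqrt(11))**2 ≈ 214.0 - 99.499*I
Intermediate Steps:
A(G) = sqrt(-6 - G) (A(G) = sqrt((-5 - G) - 1) = sqrt(-6 - G))
(3*(-5) + A(5))**2 = (3*(-5) + sqrt(-6 - 1*5))**2 = (-15 + sqrt(-6 - 5))**2 = (-15 + sqrt(-11))**2 = (-15 + I*sqrt(11))**2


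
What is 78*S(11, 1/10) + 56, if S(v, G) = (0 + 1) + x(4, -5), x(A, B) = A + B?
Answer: 56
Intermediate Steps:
S(v, G) = 0 (S(v, G) = (0 + 1) + (4 - 5) = 1 - 1 = 0)
78*S(11, 1/10) + 56 = 78*0 + 56 = 0 + 56 = 56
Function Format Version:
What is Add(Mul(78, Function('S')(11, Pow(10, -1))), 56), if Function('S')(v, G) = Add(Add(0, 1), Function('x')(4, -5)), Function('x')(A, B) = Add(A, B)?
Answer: 56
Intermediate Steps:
Function('S')(v, G) = 0 (Function('S')(v, G) = Add(Add(0, 1), Add(4, -5)) = Add(1, -1) = 0)
Add(Mul(78, Function('S')(11, Pow(10, -1))), 56) = Add(Mul(78, 0), 56) = Add(0, 56) = 56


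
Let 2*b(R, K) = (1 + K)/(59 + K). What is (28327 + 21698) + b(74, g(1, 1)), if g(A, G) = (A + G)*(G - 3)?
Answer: 5502747/110 ≈ 50025.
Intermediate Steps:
g(A, G) = (-3 + G)*(A + G) (g(A, G) = (A + G)*(-3 + G) = (-3 + G)*(A + G))
b(R, K) = (1 + K)/(2*(59 + K)) (b(R, K) = ((1 + K)/(59 + K))/2 = (1 + K)/(2*(59 + K)))
(28327 + 21698) + b(74, g(1, 1)) = (28327 + 21698) + (1 + (1² - 3*1 - 3*1 + 1*1))/(2*(59 + (1² - 3*1 - 3*1 + 1*1))) = 50025 + (1 + (1 - 3 - 3 + 1))/(2*(59 + (1 - 3 - 3 + 1))) = 50025 + (1 - 4)/(2*(59 - 4)) = 50025 + (½)*(-3)/55 = 50025 + (½)*(1/55)*(-3) = 50025 - 3/110 = 5502747/110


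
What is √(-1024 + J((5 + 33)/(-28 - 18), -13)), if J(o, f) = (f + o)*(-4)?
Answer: 2*I*√128110/23 ≈ 31.124*I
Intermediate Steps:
J(o, f) = -4*f - 4*o
√(-1024 + J((5 + 33)/(-28 - 18), -13)) = √(-1024 + (-4*(-13) - 4*(5 + 33)/(-28 - 18))) = √(-1024 + (52 - 152/(-46))) = √(-1024 + (52 - 152*(-1)/46)) = √(-1024 + (52 - 4*(-19/23))) = √(-1024 + (52 + 76/23)) = √(-1024 + 1272/23) = √(-22280/23) = 2*I*√128110/23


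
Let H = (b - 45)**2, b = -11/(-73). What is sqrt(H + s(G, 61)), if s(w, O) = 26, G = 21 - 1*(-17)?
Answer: sqrt(10857630)/73 ≈ 45.138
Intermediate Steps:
G = 38 (G = 21 + 17 = 38)
b = 11/73 (b = -11*(-1/73) = 11/73 ≈ 0.15068)
H = 10719076/5329 (H = (11/73 - 45)**2 = (-3274/73)**2 = 10719076/5329 ≈ 2011.5)
sqrt(H + s(G, 61)) = sqrt(10719076/5329 + 26) = sqrt(10857630/5329) = sqrt(10857630)/73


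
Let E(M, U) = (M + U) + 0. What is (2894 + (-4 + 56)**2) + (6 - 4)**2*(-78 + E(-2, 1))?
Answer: 5282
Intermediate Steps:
E(M, U) = M + U
(2894 + (-4 + 56)**2) + (6 - 4)**2*(-78 + E(-2, 1)) = (2894 + (-4 + 56)**2) + (6 - 4)**2*(-78 + (-2 + 1)) = (2894 + 52**2) + 2**2*(-78 - 1) = (2894 + 2704) + 4*(-79) = 5598 - 316 = 5282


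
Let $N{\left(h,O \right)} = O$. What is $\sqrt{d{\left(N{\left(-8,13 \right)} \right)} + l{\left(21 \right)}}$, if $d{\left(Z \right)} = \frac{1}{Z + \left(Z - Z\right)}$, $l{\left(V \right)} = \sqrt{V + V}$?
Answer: $\frac{\sqrt{13 + 169 \sqrt{42}}}{13} \approx 2.5608$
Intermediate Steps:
$l{\left(V \right)} = \sqrt{2} \sqrt{V}$ ($l{\left(V \right)} = \sqrt{2 V} = \sqrt{2} \sqrt{V}$)
$d{\left(Z \right)} = \frac{1}{Z}$ ($d{\left(Z \right)} = \frac{1}{Z + 0} = \frac{1}{Z}$)
$\sqrt{d{\left(N{\left(-8,13 \right)} \right)} + l{\left(21 \right)}} = \sqrt{\frac{1}{13} + \sqrt{2} \sqrt{21}} = \sqrt{\frac{1}{13} + \sqrt{42}}$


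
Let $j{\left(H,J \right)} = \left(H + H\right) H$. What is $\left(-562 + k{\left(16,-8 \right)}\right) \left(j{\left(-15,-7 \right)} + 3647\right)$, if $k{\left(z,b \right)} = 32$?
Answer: $-2171410$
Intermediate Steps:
$j{\left(H,J \right)} = 2 H^{2}$ ($j{\left(H,J \right)} = 2 H H = 2 H^{2}$)
$\left(-562 + k{\left(16,-8 \right)}\right) \left(j{\left(-15,-7 \right)} + 3647\right) = \left(-562 + 32\right) \left(2 \left(-15\right)^{2} + 3647\right) = - 530 \left(2 \cdot 225 + 3647\right) = - 530 \left(450 + 3647\right) = \left(-530\right) 4097 = -2171410$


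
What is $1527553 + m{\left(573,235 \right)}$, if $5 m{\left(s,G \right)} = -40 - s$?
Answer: $\frac{7637152}{5} \approx 1.5274 \cdot 10^{6}$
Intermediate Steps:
$m{\left(s,G \right)} = -8 - \frac{s}{5}$ ($m{\left(s,G \right)} = \frac{-40 - s}{5} = -8 - \frac{s}{5}$)
$1527553 + m{\left(573,235 \right)} = 1527553 - \frac{613}{5} = \frac{7637152}{5}$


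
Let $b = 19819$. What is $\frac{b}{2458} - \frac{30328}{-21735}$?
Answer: $\frac{505312189}{53424630} \approx 9.4584$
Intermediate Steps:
$\frac{b}{2458} - \frac{30328}{-21735} = \frac{19819}{2458} - \frac{30328}{-21735} = 19819 \cdot \frac{1}{2458} - - \frac{30328}{21735} = \frac{19819}{2458} + \frac{30328}{21735} = \frac{505312189}{53424630}$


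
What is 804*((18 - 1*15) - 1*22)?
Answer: -15276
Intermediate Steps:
804*((18 - 1*15) - 1*22) = 804*((18 - 15) - 22) = 804*(3 - 22) = 804*(-19) = -15276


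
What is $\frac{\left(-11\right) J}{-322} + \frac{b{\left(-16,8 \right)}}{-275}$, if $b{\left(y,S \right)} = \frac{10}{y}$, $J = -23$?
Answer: $- \frac{2413}{3080} \approx -0.78344$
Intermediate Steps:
$\frac{\left(-11\right) J}{-322} + \frac{b{\left(-16,8 \right)}}{-275} = \frac{\left(-11\right) \left(-23\right)}{-322} + \frac{10 \frac{1}{-16}}{-275} = 253 \left(- \frac{1}{322}\right) + 10 \left(- \frac{1}{16}\right) \left(- \frac{1}{275}\right) = - \frac{11}{14} - - \frac{1}{440} = - \frac{11}{14} + \frac{1}{440} = - \frac{2413}{3080}$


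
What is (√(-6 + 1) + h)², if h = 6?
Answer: (6 + I*√5)² ≈ 31.0 + 26.833*I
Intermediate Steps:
(√(-6 + 1) + h)² = (√(-6 + 1) + 6)² = (√(-5) + 6)² = (I*√5 + 6)² = (6 + I*√5)²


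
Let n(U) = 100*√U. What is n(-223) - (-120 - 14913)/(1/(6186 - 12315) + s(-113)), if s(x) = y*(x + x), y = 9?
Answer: -92137257/12466387 + 100*I*√223 ≈ -7.3909 + 1493.3*I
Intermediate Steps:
s(x) = 18*x (s(x) = 9*(x + x) = 9*(2*x) = 18*x)
n(-223) - (-120 - 14913)/(1/(6186 - 12315) + s(-113)) = 100*√(-223) - (-120 - 14913)/(1/(6186 - 12315) + 18*(-113)) = 100*(I*√223) - (-15033)/(1/(-6129) - 2034) = 100*I*√223 - (-15033)/(-1/6129 - 2034) = 100*I*√223 - (-15033)/(-12466387/6129) = 100*I*√223 - (-15033)*(-6129)/12466387 = 100*I*√223 - 1*92137257/12466387 = 100*I*√223 - 92137257/12466387 = -92137257/12466387 + 100*I*√223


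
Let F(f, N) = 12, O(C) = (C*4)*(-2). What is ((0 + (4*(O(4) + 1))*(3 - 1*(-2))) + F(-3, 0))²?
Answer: 369664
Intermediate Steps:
O(C) = -8*C (O(C) = (4*C)*(-2) = -8*C)
((0 + (4*(O(4) + 1))*(3 - 1*(-2))) + F(-3, 0))² = ((0 + (4*(-8*4 + 1))*(3 - 1*(-2))) + 12)² = ((0 + (4*(-32 + 1))*(3 + 2)) + 12)² = ((0 + (4*(-31))*5) + 12)² = ((0 - 124*5) + 12)² = ((0 - 620) + 12)² = (-620 + 12)² = (-608)² = 369664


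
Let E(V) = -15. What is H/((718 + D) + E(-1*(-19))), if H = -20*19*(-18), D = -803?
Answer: -342/5 ≈ -68.400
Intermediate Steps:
H = 6840 (H = -380*(-18) = 6840)
H/((718 + D) + E(-1*(-19))) = 6840/((718 - 803) - 15) = 6840/(-85 - 15) = 6840/(-100) = 6840*(-1/100) = -342/5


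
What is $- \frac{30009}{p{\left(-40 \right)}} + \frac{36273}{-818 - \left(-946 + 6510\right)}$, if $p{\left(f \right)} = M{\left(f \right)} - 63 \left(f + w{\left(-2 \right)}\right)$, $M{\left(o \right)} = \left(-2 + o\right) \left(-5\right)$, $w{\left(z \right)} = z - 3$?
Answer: $- \frac{14379463}{925390} \approx -15.539$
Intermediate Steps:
$w{\left(z \right)} = -3 + z$ ($w{\left(z \right)} = z - 3 = -3 + z$)
$M{\left(o \right)} = 10 - 5 o$
$p{\left(f \right)} = 325 - 68 f$ ($p{\left(f \right)} = \left(10 - 5 f\right) - 63 \left(f - 5\right) = \left(10 - 5 f\right) - 63 \left(-5 + f\right) = \left(10 - 5 f\right) - \left(-315 + 63 f\right) = 325 - 68 f$)
$- \frac{30009}{p{\left(-40 \right)}} + \frac{36273}{-818 - \left(-946 + 6510\right)} = - \frac{30009}{325 - -2720} + \frac{36273}{-818 - \left(-946 + 6510\right)} = - \frac{30009}{325 + 2720} + \frac{36273}{-818 - 5564} = - \frac{30009}{3045} + \frac{36273}{-818 - 5564} = \left(-30009\right) \frac{1}{3045} + \frac{36273}{-6382} = - \frac{1429}{145} + 36273 \left(- \frac{1}{6382}\right) = - \frac{1429}{145} - \frac{36273}{6382} = - \frac{14379463}{925390}$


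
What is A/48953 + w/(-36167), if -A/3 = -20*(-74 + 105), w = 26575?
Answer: -1233655355/1770483151 ≈ -0.69679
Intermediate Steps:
A = 1860 (A = -(-60)*(-74 + 105) = -(-60)*31 = -3*(-620) = 1860)
A/48953 + w/(-36167) = 1860/48953 + 26575/(-36167) = 1860*(1/48953) + 26575*(-1/36167) = 1860/48953 - 26575/36167 = -1233655355/1770483151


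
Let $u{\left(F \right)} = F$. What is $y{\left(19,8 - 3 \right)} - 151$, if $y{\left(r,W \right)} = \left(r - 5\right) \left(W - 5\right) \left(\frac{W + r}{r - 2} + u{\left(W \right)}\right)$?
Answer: $-151$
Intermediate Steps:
$y{\left(r,W \right)} = \left(-5 + W\right) \left(-5 + r\right) \left(W + \frac{W + r}{-2 + r}\right)$ ($y{\left(r,W \right)} = \left(r - 5\right) \left(W - 5\right) \left(\frac{W + r}{r - 2} + W\right) = \left(-5 + r\right) \left(-5 + W\right) \left(\frac{W + r}{-2 + r} + W\right) = \left(-5 + W\right) \left(-5 + r\right) \left(\frac{W + r}{-2 + r} + W\right) = \left(-5 + W\right) \left(-5 + r\right) \left(W + \frac{W + r}{-2 + r}\right)$)
$y{\left(19,8 - 3 \right)} - 151 = \frac{- 25 \left(8 - 3\right) - 5 \cdot 19^{2} + 5 \left(8 - 3\right)^{2} + 25 \cdot 19 + \left(8 - 3\right)^{2} \cdot 19^{2} - 114 \left(8 - 3\right)^{2} - 4 \left(8 - 3\right) 19^{2} + 25 \left(8 - 3\right) 19}{-2 + 19} - 151 = \frac{- 25 \left(8 - 3\right) - 1805 + 5 \left(8 - 3\right)^{2} + 475 + \left(8 - 3\right)^{2} \cdot 361 - 114 \left(8 - 3\right)^{2} - 4 \left(8 - 3\right) 361 + 25 \left(8 - 3\right) 19}{17} - 151 = \frac{\left(-25\right) 5 - 1805 + 5 \cdot 5^{2} + 475 + 5^{2} \cdot 361 - 114 \cdot 5^{2} - 20 \cdot 361 + 25 \cdot 5 \cdot 19}{17} - 151 = \frac{-125 - 1805 + 5 \cdot 25 + 475 + 25 \cdot 361 - 114 \cdot 25 - 7220 + 2375}{17} - 151 = \frac{-125 - 1805 + 125 + 475 + 9025 - 2850 - 7220 + 2375}{17} - 151 = \frac{1}{17} \cdot 0 - 151 = 0 - 151 = -151$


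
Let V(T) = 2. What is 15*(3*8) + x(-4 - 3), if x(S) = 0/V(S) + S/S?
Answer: 361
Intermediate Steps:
x(S) = 1 (x(S) = 0/2 + S/S = 0*(1/2) + 1 = 0 + 1 = 1)
15*(3*8) + x(-4 - 3) = 15*(3*8) + 1 = 15*24 + 1 = 360 + 1 = 361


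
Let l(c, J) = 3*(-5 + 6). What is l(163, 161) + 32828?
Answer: 32831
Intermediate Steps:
l(c, J) = 3 (l(c, J) = 3*1 = 3)
l(163, 161) + 32828 = 3 + 32828 = 32831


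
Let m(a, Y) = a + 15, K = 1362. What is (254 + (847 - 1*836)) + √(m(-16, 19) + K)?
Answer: 265 + √1361 ≈ 301.89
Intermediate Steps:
m(a, Y) = 15 + a
(254 + (847 - 1*836)) + √(m(-16, 19) + K) = (254 + (847 - 1*836)) + √((15 - 16) + 1362) = (254 + (847 - 836)) + √(-1 + 1362) = (254 + 11) + √1361 = 265 + √1361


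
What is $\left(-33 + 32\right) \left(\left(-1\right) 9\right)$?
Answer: $9$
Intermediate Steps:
$\left(-33 + 32\right) \left(\left(-1\right) 9\right) = \left(-1\right) \left(-9\right) = 9$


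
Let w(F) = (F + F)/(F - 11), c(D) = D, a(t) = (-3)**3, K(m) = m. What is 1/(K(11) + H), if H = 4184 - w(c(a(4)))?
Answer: 19/79678 ≈ 0.00023846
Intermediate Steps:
a(t) = -27
w(F) = 2*F/(-11 + F) (w(F) = (2*F)/(-11 + F) = 2*F/(-11 + F))
H = 79469/19 (H = 4184 - 2*(-27)/(-11 - 27) = 4184 - 2*(-27)/(-38) = 4184 - 2*(-27)*(-1)/38 = 4184 - 1*27/19 = 4184 - 27/19 = 79469/19 ≈ 4182.6)
1/(K(11) + H) = 1/(11 + 79469/19) = 1/(79678/19) = 19/79678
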